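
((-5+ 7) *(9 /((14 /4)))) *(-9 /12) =-27 /7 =-3.86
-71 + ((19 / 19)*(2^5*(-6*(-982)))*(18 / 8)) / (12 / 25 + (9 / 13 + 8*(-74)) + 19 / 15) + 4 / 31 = -7042527167 / 8909741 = -790.43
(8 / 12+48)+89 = 413 / 3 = 137.67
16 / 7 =2.29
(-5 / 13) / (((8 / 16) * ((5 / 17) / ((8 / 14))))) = -136 / 91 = -1.49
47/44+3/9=185/132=1.40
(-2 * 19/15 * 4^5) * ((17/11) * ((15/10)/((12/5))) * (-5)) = 413440/33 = 12528.48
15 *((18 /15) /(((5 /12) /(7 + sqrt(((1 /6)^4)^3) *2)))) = 163297 /540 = 302.40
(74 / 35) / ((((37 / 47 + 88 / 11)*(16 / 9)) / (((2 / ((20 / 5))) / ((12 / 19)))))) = 99123 / 925120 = 0.11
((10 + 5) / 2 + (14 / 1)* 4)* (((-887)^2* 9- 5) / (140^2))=224819083 / 9800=22940.72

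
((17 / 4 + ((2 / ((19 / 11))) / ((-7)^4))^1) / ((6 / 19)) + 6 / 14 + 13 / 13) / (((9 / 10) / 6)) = 1429885 / 14406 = 99.26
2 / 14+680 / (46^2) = 1719 / 3703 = 0.46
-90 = -90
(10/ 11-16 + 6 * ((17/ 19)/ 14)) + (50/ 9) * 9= 51633/ 1463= 35.29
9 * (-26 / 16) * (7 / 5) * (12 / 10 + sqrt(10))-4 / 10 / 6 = -819 * sqrt(10) / 40-7391 / 300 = -89.38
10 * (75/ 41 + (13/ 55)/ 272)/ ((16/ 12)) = 3367599/ 245344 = 13.73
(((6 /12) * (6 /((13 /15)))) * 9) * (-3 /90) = -27 /26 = -1.04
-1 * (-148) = 148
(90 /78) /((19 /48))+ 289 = 72103 /247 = 291.91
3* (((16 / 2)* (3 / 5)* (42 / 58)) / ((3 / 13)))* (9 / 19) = 58968 / 2755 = 21.40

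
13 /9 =1.44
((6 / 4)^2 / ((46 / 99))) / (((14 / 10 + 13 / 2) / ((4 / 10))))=891 / 3634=0.25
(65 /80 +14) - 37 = -355 /16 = -22.19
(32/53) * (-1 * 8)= -256/53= -4.83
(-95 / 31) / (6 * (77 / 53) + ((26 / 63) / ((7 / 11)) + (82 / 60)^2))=-222043500 / 813922267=-0.27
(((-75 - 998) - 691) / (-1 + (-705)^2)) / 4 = -441 / 497024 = -0.00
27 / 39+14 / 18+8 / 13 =244 / 117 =2.09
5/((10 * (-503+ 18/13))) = -13/13042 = -0.00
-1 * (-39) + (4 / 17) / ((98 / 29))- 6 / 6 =31712 / 833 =38.07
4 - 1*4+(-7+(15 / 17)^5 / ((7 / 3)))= -67294868 / 9938999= -6.77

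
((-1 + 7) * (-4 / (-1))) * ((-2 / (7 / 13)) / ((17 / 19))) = -11856 / 119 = -99.63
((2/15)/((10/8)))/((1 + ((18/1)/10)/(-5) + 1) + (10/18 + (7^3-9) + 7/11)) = 264/833659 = 0.00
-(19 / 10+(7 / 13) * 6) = -667 / 130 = -5.13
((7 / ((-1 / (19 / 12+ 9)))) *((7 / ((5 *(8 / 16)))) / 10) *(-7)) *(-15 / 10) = -43561 / 200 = -217.80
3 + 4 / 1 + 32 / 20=43 / 5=8.60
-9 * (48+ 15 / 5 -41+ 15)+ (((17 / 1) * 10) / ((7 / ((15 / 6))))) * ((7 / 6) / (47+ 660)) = -954025 / 4242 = -224.90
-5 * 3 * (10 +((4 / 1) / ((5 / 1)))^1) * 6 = -972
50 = 50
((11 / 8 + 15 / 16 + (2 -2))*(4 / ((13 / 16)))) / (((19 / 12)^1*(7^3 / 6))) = 10656 / 84721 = 0.13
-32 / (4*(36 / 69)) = -46 / 3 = -15.33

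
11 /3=3.67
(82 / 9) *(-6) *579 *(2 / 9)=-63304 / 9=-7033.78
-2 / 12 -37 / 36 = -1.19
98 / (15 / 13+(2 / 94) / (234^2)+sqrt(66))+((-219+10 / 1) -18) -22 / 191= -216.55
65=65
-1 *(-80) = 80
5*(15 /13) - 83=-1004 /13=-77.23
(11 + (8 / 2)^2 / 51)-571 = -28544 / 51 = -559.69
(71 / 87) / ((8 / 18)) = 213 / 116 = 1.84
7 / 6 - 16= -89 / 6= -14.83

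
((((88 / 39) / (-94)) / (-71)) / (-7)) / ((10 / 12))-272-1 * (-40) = -352253808 / 1518335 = -232.00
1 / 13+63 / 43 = 862 / 559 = 1.54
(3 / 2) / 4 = 3 / 8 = 0.38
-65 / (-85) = 13 / 17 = 0.76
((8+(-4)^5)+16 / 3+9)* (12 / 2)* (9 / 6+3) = -27045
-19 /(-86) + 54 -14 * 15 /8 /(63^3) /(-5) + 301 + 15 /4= 183793486 /512001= 358.97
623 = 623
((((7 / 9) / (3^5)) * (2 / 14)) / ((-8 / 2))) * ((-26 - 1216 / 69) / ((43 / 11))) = 385 / 301806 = 0.00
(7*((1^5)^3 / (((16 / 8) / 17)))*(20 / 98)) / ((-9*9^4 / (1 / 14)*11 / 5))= -425 / 63654822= -0.00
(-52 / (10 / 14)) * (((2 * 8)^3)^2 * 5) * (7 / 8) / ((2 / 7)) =-18702401536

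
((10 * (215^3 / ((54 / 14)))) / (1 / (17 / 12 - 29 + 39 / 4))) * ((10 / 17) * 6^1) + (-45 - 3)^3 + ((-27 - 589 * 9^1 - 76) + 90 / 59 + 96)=-43921811609090 / 27081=-1621868158.82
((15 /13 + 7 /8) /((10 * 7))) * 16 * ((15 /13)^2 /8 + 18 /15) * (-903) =-251421903 /439400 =-572.19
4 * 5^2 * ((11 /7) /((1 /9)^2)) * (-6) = -534600 /7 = -76371.43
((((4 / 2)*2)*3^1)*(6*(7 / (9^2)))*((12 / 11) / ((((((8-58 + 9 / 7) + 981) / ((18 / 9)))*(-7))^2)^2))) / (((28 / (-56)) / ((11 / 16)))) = -28 / 340086623143683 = -0.00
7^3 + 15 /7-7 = 2367 /7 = 338.14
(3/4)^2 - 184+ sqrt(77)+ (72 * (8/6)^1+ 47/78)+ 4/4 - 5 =-56681/624+ sqrt(77) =-82.06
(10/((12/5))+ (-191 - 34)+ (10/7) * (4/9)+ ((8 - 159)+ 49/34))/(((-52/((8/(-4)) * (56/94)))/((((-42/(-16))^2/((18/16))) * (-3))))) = 9702245/62322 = 155.68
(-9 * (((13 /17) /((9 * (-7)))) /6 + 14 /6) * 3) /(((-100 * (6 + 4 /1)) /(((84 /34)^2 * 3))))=2831409 /2456500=1.15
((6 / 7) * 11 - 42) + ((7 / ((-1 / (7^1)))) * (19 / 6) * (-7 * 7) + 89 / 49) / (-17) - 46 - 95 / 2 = -1432985 / 2499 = -573.42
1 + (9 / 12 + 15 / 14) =2.82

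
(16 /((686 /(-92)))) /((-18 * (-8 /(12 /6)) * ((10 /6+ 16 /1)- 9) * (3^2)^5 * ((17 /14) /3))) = -92 /639441621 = -0.00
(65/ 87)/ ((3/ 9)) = 65/ 29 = 2.24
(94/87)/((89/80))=0.97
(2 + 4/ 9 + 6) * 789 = 19988/ 3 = 6662.67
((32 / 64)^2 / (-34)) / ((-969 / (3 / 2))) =1 / 87856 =0.00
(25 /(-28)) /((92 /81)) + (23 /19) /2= -8851 /48944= -0.18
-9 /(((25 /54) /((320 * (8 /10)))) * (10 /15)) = -186624 /25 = -7464.96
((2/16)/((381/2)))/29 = 1/44196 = 0.00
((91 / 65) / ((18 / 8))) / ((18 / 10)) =28 / 81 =0.35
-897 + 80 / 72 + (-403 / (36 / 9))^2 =9254.67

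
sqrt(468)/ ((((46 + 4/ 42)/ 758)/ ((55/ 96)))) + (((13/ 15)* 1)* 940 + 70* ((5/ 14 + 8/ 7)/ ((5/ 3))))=39795* sqrt(13)/ 704 + 2633/ 3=1081.48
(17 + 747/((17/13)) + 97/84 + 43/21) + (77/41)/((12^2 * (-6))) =2493170333/4215456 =591.44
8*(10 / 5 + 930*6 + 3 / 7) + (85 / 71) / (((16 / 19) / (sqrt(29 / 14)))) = 1615*sqrt(406) / 15904 + 312616 / 7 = 44661.47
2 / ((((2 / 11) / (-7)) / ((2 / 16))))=-77 / 8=-9.62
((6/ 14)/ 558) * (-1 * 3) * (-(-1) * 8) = -4/ 217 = -0.02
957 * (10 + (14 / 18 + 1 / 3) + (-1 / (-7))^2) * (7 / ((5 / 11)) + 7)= 25055536 / 105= 238624.15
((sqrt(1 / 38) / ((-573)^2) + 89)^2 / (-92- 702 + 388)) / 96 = -(sqrt(38) + 1110408678)^2 / 6067125069632411904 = -0.20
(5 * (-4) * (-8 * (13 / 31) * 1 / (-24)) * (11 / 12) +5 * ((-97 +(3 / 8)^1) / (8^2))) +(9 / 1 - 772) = -110437439 / 142848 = -773.11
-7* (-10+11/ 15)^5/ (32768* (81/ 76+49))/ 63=985888049281/ 213031296000000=0.00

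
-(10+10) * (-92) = 1840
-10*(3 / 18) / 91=-5 / 273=-0.02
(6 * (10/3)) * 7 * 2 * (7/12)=490/3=163.33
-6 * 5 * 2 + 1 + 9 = -50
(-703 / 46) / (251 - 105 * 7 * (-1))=-703 / 45356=-0.02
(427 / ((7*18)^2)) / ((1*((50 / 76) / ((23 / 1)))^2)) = 32.87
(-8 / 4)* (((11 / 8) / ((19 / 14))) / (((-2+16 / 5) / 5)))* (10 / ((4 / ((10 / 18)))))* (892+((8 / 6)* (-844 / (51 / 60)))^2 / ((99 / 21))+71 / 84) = -559812546743125 / 128094048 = -4370324.43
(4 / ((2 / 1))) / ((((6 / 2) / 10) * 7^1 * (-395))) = -0.00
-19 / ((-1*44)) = 19 / 44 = 0.43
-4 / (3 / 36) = -48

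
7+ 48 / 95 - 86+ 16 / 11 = -80507 / 1045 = -77.04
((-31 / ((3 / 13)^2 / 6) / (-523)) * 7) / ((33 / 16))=22.67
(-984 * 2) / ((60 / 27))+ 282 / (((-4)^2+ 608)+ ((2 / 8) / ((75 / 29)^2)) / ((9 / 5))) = -885.15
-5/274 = -0.02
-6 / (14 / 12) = -36 / 7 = -5.14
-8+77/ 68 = -467/ 68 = -6.87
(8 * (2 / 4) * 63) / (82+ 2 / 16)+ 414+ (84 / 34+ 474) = 1108882 / 1241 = 893.54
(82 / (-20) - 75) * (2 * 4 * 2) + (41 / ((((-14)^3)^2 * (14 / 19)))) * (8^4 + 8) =-1265.57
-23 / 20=-1.15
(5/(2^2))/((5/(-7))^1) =-7/4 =-1.75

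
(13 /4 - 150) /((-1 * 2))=587 /8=73.38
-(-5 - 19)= 24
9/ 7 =1.29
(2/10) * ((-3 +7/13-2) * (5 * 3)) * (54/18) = -522/13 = -40.15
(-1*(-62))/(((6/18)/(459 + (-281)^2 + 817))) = 14924082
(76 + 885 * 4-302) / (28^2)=4.23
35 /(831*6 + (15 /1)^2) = 35 /5211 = 0.01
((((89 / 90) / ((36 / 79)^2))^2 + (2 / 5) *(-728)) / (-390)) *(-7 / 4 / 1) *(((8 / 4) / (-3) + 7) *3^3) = -485878294569227 / 2358180864000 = -206.04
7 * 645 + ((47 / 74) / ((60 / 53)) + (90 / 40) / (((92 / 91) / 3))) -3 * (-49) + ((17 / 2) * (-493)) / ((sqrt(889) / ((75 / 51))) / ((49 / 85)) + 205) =84773815 * sqrt(889) / 699514416 + 3458747286253573 / 744108460020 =4651.79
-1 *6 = -6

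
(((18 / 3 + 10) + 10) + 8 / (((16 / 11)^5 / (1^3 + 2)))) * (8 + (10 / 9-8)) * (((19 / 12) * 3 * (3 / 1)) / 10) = 73929475 / 1572864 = 47.00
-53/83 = -0.64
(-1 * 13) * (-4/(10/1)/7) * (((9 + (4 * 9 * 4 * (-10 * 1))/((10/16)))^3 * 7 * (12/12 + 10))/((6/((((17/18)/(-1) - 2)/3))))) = 226206434025/2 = 113103217012.50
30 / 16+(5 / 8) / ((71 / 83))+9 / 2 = 1009 / 142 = 7.11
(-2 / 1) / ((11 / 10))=-20 / 11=-1.82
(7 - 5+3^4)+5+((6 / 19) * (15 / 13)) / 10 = 21745 / 247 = 88.04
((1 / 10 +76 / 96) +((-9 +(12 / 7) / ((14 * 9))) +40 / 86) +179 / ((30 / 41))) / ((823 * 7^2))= 59924021 / 10196278680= 0.01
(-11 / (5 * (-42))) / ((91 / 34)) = 187 / 9555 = 0.02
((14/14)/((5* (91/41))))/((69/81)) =1107/10465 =0.11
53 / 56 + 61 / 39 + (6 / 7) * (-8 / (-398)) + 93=41517893 / 434616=95.53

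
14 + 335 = 349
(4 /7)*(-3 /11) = -12 /77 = -0.16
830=830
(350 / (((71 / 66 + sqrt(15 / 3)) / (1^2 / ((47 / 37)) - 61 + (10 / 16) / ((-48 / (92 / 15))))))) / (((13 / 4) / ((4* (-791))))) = -176461560201850 / 30682587 + 54678229921700* sqrt(5) / 10227529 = 6203230.41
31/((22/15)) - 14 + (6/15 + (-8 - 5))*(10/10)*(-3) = 4943/110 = 44.94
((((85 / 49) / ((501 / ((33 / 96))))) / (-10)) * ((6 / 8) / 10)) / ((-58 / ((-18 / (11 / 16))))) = -153 / 37969120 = -0.00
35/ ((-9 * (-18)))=0.22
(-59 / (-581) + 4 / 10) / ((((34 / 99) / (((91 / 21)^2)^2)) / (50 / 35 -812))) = -1298628656039 / 3111255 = -417397.05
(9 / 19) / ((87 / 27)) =81 / 551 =0.15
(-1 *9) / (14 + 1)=-0.60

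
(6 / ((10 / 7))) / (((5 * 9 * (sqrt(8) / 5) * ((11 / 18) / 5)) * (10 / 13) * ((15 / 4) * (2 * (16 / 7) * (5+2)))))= 0.01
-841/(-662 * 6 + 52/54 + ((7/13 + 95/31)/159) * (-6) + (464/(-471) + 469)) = 76144813641/317178743705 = 0.24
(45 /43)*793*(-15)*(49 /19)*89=-2334334275 /817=-2857202.29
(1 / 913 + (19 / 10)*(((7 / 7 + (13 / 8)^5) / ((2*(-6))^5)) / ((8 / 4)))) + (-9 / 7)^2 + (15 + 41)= 140204525464282099 / 2431821891502080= 57.65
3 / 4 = 0.75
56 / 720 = 7 / 90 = 0.08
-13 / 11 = -1.18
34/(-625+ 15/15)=-17/312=-0.05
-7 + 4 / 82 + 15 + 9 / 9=9.05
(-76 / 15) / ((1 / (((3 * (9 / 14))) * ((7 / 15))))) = -114 / 25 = -4.56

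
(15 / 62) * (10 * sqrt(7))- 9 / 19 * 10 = 1.66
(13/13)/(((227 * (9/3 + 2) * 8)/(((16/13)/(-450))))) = -1/3319875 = -0.00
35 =35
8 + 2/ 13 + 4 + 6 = 236/ 13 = 18.15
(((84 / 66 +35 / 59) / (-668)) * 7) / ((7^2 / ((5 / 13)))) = -0.00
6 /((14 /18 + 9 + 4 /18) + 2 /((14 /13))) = 42 /83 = 0.51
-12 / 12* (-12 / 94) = 6 / 47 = 0.13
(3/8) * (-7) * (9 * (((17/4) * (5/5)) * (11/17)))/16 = -2079/512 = -4.06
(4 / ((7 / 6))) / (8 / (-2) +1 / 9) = -216 / 245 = -0.88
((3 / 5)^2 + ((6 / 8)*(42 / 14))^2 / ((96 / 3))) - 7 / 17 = 23161 / 217600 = 0.11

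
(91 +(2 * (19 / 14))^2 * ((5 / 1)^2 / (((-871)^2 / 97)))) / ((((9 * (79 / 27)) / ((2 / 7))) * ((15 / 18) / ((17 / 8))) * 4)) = 129424828383 / 205568951770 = 0.63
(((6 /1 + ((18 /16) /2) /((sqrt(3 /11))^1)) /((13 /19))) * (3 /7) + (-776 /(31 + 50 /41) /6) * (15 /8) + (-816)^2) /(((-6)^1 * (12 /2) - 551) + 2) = -160085525261 /140646870 - 19 * sqrt(33) /94640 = -1138.21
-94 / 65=-1.45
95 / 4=23.75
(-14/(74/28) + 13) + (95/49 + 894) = 1638302/1813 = 903.64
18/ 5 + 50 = 53.60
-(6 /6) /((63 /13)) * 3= -13 /21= -0.62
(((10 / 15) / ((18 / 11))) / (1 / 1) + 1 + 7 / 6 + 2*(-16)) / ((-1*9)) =1589 / 486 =3.27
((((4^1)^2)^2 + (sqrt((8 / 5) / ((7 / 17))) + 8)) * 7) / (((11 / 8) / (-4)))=-5416.14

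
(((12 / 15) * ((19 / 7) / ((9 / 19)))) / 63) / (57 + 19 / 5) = 19 / 15876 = 0.00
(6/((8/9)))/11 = 27/44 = 0.61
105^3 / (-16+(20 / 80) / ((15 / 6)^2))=-1378125 / 19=-72532.89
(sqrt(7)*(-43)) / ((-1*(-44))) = -43*sqrt(7) / 44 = -2.59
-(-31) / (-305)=-31 / 305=-0.10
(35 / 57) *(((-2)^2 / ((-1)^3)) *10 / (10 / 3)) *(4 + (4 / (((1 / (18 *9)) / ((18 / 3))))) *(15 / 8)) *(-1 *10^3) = 1021160000 / 19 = 53745263.16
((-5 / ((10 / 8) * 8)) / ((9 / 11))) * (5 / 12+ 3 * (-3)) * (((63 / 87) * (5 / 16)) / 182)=5665 / 868608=0.01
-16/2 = -8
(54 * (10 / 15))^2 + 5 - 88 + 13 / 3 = 3652 / 3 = 1217.33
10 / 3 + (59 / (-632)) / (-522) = 1099739 / 329904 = 3.33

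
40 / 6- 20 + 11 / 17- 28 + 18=-22.69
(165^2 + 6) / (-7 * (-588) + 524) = 939 / 160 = 5.87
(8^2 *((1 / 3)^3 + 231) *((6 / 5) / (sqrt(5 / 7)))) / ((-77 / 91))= -10380032 *sqrt(35) / 2475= -24811.76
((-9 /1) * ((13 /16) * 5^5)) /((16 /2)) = -365625 /128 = -2856.45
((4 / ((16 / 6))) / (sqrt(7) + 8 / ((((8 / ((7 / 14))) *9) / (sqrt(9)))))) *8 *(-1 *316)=22752 / 251 - 136512 *sqrt(7) / 251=-1348.31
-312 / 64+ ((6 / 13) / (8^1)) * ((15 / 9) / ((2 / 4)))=-487 / 104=-4.68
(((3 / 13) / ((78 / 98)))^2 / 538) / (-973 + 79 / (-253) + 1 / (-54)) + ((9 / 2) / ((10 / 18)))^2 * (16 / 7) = 536241533269068999 / 3575760875725675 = 149.97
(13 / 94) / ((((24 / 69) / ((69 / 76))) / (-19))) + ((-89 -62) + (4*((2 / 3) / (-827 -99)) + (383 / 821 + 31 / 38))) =-10204956838117 / 65174369088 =-156.58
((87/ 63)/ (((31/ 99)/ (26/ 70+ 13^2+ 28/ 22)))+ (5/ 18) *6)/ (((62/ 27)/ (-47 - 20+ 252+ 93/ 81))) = 6169469927/ 100905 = 61141.37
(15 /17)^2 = 225 /289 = 0.78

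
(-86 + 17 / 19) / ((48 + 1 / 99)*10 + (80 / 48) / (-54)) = -2881494 / 16254215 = -0.18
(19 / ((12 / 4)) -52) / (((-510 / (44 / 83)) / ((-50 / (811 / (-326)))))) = 0.95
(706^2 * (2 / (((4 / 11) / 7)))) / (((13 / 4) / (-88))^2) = 2377691244544 / 169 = 14069178961.80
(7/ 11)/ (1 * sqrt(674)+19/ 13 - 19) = 1482/ 48653+169 * sqrt(674)/ 97306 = 0.08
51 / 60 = 17 / 20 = 0.85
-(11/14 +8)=-123/14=-8.79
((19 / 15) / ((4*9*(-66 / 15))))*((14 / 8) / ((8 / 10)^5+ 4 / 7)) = -2909375 / 186924672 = -0.02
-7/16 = -0.44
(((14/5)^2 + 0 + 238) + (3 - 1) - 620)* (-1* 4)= 1488.64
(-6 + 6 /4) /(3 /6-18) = 9 /35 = 0.26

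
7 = 7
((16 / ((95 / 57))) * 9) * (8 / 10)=1728 / 25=69.12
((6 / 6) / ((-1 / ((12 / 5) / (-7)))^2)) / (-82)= -72 / 50225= -0.00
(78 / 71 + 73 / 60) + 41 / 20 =4649 / 1065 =4.37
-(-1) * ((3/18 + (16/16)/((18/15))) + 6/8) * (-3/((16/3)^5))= -5103/4194304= -0.00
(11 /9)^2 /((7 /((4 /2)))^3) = 968 /27783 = 0.03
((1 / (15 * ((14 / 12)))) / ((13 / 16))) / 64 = 1 / 910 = 0.00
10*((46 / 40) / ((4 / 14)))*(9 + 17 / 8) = 447.78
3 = 3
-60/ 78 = -10/ 13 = -0.77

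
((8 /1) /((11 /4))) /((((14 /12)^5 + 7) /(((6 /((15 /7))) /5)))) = 497664 /2798675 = 0.18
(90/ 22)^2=2025/ 121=16.74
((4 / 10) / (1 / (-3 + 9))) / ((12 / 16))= 16 / 5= 3.20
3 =3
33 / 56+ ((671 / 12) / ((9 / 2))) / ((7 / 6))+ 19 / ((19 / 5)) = 16.24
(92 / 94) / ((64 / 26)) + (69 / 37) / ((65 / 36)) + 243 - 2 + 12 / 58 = 12725902027 / 52448240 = 242.64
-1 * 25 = -25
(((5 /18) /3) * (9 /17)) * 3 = 5 /34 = 0.15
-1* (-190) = 190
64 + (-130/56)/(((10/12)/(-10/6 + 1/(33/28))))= 66.28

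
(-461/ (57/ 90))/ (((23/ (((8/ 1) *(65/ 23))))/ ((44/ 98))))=-158215200/ 492499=-321.25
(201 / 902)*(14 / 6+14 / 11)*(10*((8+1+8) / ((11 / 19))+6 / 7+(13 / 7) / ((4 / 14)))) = 32205225 / 109142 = 295.08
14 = 14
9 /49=0.18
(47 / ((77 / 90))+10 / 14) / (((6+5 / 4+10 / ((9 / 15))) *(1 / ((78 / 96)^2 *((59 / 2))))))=45.31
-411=-411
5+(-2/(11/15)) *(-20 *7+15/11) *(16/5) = 147005/121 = 1214.92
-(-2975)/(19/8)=23800/19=1252.63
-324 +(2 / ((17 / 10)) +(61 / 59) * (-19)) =-343495 / 1003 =-342.47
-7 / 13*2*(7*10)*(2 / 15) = -10.05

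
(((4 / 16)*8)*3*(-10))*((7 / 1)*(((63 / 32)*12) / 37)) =-268.18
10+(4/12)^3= 271/27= 10.04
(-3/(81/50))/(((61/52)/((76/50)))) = -3952/1647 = -2.40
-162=-162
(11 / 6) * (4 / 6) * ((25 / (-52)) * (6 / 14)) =-275 / 1092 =-0.25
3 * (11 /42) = 11 /14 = 0.79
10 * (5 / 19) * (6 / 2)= 7.89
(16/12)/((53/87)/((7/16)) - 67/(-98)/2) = 22736/29573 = 0.77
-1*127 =-127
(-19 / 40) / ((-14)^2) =-19 / 7840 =-0.00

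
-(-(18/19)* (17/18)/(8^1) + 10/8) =-173/152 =-1.14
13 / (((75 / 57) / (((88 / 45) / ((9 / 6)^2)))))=86944 / 10125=8.59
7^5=16807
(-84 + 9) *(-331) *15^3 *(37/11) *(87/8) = 269701903125/88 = 3064794353.69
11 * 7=77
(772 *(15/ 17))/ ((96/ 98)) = 47285/ 68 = 695.37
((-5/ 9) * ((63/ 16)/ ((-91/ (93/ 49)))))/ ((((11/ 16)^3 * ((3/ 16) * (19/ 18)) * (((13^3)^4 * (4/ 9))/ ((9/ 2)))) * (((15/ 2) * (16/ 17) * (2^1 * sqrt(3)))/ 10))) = 27319680 * sqrt(3)/ 375311019959962819733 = 0.00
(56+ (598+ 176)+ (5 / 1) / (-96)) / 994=79675 / 95424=0.83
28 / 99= 0.28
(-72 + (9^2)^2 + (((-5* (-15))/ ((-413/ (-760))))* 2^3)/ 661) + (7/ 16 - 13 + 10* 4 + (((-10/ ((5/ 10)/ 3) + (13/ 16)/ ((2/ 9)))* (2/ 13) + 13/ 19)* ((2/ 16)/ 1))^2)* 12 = 6831.87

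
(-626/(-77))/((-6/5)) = -1565/231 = -6.77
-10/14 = -5/7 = -0.71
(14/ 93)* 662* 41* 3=379988/ 31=12257.68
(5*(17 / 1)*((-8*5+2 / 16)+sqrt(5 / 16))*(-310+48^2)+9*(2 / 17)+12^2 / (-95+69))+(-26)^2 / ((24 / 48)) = -5973246547 / 884+84745*sqrt(5) / 2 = -6662318.44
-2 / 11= -0.18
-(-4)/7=4/7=0.57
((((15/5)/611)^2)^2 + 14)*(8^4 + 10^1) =8011462823085430/139368569041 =57484.00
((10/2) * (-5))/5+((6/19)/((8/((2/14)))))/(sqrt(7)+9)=-196813/39368- 3 * sqrt(7)/39368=-5.00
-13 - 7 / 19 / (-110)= -27163 / 2090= -13.00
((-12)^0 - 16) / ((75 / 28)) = -28 / 5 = -5.60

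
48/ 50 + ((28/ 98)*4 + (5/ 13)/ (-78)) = 372277/ 177450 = 2.10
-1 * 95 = -95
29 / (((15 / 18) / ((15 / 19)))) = 522 / 19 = 27.47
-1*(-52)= 52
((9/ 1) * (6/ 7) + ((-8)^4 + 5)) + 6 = 28803/ 7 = 4114.71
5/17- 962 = -16349/17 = -961.71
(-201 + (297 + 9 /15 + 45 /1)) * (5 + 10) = 2124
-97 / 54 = -1.80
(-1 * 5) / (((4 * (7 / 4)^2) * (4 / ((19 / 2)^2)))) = -9.21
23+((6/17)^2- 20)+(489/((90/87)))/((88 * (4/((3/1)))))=7276869/1017280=7.15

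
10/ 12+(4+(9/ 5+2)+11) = 589/ 30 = 19.63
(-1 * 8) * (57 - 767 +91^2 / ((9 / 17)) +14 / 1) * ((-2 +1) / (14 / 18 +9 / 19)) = 10222988 / 107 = 95541.94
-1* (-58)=58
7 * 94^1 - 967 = -309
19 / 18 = 1.06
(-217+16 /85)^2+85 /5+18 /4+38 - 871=667529907 /14450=46195.84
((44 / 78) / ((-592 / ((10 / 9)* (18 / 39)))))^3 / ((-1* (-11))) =-15125 / 1425879421807464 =-0.00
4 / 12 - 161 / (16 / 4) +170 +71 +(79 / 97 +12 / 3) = 239665 / 1164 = 205.90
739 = 739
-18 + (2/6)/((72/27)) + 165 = 1177/8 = 147.12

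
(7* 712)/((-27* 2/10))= -24920/27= -922.96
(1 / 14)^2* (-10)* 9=-45 / 98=-0.46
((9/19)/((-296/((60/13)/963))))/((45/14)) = -0.00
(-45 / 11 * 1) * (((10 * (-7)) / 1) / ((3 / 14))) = 14700 / 11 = 1336.36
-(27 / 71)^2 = -729 / 5041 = -0.14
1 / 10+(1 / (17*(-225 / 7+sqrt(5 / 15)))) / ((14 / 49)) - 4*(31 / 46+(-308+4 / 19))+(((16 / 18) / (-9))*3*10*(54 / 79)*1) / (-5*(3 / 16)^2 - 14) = 209113643178019671 / 170191147765060 - 343*sqrt(3) / 5162084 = 1228.70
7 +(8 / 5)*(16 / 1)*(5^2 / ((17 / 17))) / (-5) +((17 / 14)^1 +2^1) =-1649 / 14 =-117.79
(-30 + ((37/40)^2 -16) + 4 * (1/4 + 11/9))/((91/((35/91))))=-43483/262080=-0.17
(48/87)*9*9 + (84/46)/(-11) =326670/7337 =44.52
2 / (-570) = -1 / 285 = -0.00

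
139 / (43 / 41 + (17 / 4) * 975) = 22796 / 679747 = 0.03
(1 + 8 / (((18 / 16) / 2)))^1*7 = 959 / 9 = 106.56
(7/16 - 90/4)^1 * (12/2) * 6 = -3177/4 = -794.25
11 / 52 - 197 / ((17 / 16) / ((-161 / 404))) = 6616023 / 89284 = 74.10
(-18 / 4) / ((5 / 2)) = -9 / 5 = -1.80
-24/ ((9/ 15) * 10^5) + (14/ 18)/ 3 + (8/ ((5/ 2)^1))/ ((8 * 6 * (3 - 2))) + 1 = 89473/ 67500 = 1.33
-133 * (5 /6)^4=-83125 /1296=-64.14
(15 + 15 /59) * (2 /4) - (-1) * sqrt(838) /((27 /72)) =450 /59 + 8 * sqrt(838) /3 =84.82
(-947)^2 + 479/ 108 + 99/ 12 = 48428371/ 54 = 896821.69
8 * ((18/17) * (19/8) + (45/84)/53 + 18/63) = 141808/6307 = 22.48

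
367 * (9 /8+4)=15047 /8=1880.88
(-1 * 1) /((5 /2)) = -2 /5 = -0.40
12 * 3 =36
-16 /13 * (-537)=8592 /13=660.92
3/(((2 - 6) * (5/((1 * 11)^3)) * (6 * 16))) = -1331/640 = -2.08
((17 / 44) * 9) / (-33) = -51 / 484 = -0.11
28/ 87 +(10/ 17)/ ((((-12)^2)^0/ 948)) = 825236/ 1479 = 557.97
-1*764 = -764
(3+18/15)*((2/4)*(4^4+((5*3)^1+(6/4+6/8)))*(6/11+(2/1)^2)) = 114765/44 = 2608.30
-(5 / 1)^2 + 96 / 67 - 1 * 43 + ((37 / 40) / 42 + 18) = -5464241 / 112560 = -48.55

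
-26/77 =-0.34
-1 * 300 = -300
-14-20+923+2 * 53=995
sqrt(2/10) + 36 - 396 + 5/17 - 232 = -10059/17 + sqrt(5)/5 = -591.26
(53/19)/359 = 53/6821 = 0.01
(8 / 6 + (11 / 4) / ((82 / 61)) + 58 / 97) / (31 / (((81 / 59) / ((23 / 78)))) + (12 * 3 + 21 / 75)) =9992891025 / 107889662708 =0.09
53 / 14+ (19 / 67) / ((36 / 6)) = 5393 / 1407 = 3.83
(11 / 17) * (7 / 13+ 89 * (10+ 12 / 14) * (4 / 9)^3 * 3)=62035105 / 375921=165.02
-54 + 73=19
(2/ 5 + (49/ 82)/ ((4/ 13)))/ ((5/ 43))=165163/ 8200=20.14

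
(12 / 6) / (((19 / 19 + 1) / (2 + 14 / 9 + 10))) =122 / 9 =13.56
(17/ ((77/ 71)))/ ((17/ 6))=426/ 77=5.53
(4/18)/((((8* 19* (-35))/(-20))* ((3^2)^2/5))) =5/96957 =0.00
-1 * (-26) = 26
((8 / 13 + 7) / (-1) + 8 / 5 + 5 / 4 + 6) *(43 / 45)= 4601 / 3900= 1.18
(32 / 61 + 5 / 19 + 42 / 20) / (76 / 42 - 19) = -702849 / 4183990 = -0.17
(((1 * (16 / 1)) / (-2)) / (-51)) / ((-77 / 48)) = -128 / 1309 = -0.10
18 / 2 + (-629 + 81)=-539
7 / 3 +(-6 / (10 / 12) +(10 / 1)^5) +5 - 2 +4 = 1500032 / 15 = 100002.13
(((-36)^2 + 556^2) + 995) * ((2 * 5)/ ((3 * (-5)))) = -207618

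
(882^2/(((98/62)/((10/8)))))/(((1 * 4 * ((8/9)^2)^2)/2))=4036294395/8192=492711.72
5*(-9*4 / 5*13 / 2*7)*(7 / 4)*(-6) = 17199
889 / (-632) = -889 / 632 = -1.41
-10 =-10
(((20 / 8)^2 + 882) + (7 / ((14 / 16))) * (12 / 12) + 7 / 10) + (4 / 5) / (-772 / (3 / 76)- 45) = 896.95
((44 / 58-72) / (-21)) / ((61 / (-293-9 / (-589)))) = -356525488 / 21880761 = -16.29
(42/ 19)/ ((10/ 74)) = 1554/ 95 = 16.36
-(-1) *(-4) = -4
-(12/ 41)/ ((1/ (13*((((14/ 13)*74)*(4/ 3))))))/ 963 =-0.42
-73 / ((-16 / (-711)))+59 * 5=-47183 / 16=-2948.94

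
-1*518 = -518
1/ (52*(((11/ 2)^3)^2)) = 16/ 23030293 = 0.00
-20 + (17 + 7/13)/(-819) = -71056/3549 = -20.02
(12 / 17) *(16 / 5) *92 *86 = 1519104 / 85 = 17871.81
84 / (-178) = -42 / 89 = -0.47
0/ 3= 0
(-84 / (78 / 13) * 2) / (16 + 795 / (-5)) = 28 / 143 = 0.20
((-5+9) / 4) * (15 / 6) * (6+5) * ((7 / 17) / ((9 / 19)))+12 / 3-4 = 7315 / 306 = 23.91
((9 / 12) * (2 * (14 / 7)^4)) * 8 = 192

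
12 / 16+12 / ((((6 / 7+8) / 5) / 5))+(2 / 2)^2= 4417 / 124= 35.62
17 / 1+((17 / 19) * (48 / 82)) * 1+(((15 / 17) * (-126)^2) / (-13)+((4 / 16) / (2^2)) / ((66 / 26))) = -96354693725 / 90899952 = -1060.01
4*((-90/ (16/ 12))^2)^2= 332150625/ 4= 83037656.25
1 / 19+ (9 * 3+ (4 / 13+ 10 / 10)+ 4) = 7993 / 247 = 32.36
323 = 323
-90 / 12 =-15 / 2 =-7.50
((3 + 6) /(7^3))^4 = 6561 /13841287201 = 0.00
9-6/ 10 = 42/ 5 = 8.40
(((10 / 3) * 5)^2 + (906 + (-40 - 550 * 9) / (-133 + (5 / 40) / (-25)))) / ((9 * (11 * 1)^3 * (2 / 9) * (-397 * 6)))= -0.00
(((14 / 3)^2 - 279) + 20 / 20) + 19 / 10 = -22889 / 90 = -254.32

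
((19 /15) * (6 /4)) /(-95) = -1 /50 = -0.02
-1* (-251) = 251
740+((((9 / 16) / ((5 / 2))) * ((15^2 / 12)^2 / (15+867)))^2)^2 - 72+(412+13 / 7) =26786386079064630769 / 24759631762948096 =1081.86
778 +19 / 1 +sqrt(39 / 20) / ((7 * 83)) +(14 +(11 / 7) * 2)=sqrt(195) / 5810 +5699 / 7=814.15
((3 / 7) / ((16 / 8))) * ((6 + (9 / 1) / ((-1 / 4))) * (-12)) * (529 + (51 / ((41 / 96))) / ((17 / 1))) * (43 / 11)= 510305940 / 3157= 161642.68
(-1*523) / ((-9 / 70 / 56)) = 2050160 / 9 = 227795.56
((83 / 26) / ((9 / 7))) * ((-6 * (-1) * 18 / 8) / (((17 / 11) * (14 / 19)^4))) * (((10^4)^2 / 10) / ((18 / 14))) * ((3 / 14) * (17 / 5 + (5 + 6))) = 133855957125000 / 75803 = 1765839836.48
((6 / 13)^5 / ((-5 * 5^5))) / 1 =-7776 / 5801453125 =-0.00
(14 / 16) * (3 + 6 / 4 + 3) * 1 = 105 / 16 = 6.56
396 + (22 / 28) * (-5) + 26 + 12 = 6021 / 14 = 430.07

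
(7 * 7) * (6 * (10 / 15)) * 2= 392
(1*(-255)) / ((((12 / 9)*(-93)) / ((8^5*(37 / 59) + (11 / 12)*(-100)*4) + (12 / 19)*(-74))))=41408.75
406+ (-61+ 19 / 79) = 27274 / 79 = 345.24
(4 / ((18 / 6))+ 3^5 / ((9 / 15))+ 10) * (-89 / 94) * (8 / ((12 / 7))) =-778127 / 423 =-1839.54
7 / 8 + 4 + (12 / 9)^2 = 6.65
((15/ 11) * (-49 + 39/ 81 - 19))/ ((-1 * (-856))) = -0.11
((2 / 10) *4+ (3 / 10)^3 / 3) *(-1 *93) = -75.24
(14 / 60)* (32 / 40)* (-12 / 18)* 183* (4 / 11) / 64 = -427 / 3300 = -0.13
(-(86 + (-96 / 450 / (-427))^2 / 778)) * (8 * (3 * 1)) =-274483546471024 / 132986214375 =-2064.00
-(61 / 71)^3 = -226981 / 357911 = -0.63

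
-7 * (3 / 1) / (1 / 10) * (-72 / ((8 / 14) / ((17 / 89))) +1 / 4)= 890295 / 178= 5001.66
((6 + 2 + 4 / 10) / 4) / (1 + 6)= 3 / 10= 0.30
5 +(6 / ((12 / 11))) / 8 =91 / 16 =5.69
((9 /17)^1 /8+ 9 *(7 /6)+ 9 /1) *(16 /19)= 5322 /323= 16.48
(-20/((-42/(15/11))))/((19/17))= 850/1463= 0.58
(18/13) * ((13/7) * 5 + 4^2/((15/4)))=8538/455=18.76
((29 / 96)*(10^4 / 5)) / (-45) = -13.43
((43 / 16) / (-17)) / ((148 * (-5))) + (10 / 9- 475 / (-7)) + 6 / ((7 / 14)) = 1026731989 / 12680640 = 80.97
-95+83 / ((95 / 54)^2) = -615347 / 9025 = -68.18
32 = 32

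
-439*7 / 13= -3073 / 13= -236.38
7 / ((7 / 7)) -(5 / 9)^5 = 410218 / 59049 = 6.95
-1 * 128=-128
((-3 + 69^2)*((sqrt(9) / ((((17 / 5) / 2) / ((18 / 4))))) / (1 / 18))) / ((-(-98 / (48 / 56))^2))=-104057460 / 2000033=-52.03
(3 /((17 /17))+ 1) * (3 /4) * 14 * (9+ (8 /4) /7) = 390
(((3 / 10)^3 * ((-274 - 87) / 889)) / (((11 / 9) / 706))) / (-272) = 30966219 / 1329944000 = 0.02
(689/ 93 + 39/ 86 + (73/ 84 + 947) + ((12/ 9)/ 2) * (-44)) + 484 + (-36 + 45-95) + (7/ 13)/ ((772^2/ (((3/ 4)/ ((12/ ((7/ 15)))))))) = 1324.40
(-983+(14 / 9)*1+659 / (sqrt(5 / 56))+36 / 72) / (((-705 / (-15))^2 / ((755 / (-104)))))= -4.02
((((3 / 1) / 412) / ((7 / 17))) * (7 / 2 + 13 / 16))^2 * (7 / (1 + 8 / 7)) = 0.02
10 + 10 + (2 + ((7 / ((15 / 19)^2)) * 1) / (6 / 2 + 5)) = 42127 / 1800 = 23.40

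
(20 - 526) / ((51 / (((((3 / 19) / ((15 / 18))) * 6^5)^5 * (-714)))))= 380559298294307051088969203712 / 7737809375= 49181787745230807148.05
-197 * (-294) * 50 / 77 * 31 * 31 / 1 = 397565700 / 11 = 36142336.36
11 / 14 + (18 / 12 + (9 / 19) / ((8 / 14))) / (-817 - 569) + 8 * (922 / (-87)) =-28510121 / 339416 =-84.00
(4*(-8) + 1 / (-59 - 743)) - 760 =-635185 / 802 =-792.00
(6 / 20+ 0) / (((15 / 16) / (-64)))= -20.48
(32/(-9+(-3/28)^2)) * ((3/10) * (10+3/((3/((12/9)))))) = -426496/35235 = -12.10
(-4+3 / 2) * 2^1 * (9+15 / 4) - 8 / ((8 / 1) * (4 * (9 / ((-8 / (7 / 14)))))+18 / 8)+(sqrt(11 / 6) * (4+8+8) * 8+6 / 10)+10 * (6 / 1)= -3329 / 1260+80 * sqrt(66) / 3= 214.00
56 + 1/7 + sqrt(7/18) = sqrt(14)/6 + 393/7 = 56.77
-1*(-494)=494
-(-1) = 1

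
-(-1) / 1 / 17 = 1 / 17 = 0.06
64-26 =38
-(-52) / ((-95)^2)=52 / 9025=0.01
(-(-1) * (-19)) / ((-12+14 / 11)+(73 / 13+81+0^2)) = -2717 / 10852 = -0.25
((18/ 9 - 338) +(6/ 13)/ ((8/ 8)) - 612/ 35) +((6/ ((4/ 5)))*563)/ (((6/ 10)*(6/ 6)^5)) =6082873/ 910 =6684.48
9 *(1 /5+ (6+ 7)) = 594 /5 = 118.80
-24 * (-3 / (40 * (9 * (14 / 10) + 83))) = 9 / 478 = 0.02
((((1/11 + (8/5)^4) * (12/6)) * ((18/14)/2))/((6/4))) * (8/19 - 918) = -4778415324/914375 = -5225.88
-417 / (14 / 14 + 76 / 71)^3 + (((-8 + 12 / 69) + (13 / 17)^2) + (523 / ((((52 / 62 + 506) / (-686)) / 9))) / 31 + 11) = -13753089763649291 / 55291440293712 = -248.74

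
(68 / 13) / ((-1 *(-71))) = 68 / 923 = 0.07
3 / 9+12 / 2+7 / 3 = 26 / 3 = 8.67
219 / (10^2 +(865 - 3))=0.23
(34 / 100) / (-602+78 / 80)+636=76450312 / 120205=636.00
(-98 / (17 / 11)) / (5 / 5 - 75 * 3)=77 / 272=0.28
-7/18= -0.39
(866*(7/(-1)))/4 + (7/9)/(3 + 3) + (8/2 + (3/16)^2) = -1511.34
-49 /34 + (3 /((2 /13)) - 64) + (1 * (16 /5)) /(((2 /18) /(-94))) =-234017 /85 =-2753.14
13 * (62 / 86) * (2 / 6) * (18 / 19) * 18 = 43524 / 817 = 53.27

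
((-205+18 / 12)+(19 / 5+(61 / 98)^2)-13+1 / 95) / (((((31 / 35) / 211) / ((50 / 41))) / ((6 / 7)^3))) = -110350962351900 / 2841105701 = -38840.85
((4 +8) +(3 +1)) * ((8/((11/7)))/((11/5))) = 4480/121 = 37.02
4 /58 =2 /29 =0.07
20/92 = 5/23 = 0.22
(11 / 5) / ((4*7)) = 11 / 140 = 0.08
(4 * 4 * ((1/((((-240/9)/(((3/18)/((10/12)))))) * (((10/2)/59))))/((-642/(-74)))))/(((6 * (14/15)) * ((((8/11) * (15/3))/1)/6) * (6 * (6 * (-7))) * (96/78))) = 312169/2013312000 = 0.00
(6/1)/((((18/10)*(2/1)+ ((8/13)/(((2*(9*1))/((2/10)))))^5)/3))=616626010040625/123325202008637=5.00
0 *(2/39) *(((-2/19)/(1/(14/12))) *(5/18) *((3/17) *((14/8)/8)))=0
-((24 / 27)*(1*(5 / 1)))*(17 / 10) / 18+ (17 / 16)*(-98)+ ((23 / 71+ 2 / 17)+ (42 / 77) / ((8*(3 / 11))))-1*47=-117987689 / 782136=-150.85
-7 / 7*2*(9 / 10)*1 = -9 / 5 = -1.80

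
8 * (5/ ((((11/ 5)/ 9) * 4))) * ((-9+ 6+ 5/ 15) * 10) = -12000/ 11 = -1090.91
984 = 984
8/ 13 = 0.62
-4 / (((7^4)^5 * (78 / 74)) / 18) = -888 / 1037299461868956013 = -0.00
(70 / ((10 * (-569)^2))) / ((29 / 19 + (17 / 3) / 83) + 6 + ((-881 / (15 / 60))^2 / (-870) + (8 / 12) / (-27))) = -0.00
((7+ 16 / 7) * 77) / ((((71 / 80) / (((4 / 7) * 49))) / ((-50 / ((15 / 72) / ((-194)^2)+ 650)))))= -2066668032000 / 1191018113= -1735.21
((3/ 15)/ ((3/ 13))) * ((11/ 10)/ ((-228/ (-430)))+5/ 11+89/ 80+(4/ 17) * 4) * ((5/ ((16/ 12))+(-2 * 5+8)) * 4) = 355612621/ 12790800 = 27.80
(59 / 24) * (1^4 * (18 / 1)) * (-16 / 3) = -236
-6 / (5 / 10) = -12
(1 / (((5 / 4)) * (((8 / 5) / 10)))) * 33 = 165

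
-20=-20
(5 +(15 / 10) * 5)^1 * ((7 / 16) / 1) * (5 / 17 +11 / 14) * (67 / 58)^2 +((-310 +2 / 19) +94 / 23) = -476515478891 / 1599433984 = -297.93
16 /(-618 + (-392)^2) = 8 /76523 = 0.00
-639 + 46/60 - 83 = -21637/30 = -721.23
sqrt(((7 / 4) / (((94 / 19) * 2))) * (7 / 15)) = 7 * sqrt(13395) / 2820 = 0.29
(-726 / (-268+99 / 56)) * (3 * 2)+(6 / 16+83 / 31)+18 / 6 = 82874537 / 3697432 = 22.41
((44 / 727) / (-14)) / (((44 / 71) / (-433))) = 30743 / 10178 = 3.02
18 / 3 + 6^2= 42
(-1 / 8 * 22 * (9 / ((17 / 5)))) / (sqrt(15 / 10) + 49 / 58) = 140679 / 17986 - 83259 * sqrt(6) / 17986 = -3.52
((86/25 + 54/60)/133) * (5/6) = 31/1140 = 0.03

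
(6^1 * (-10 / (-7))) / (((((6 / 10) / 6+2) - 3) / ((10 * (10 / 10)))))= -2000 / 21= -95.24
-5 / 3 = -1.67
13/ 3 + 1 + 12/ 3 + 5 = 43/ 3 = 14.33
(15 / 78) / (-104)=-5 / 2704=-0.00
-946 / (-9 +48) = -946 / 39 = -24.26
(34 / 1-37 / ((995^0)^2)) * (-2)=6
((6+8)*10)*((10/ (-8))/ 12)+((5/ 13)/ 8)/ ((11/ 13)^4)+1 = -13.49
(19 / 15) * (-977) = -18563 / 15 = -1237.53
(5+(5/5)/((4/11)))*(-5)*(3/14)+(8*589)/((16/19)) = 312883/56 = 5587.20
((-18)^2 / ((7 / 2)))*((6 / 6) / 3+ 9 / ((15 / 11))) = 22464 / 35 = 641.83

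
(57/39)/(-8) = -0.18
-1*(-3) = 3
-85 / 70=-17 / 14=-1.21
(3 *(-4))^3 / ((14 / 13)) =-11232 / 7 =-1604.57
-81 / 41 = -1.98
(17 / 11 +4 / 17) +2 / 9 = 3371 / 1683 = 2.00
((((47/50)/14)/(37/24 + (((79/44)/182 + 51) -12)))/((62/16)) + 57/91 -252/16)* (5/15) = -692704626573/137412320500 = -5.04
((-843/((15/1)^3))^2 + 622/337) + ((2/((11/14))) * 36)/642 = 1029530895439/502008890625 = 2.05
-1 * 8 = -8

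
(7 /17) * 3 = 21 /17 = 1.24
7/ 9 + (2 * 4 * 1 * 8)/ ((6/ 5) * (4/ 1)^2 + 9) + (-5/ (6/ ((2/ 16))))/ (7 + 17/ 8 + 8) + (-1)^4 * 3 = 700187/ 115902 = 6.04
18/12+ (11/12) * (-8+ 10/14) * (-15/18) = 1187/168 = 7.07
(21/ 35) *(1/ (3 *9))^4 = 1/ 885735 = 0.00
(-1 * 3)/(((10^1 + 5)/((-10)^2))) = -20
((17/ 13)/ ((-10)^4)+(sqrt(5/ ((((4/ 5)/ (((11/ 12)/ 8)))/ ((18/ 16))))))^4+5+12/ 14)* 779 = 5068.46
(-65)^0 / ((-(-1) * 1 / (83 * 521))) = 43243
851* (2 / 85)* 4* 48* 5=19222.59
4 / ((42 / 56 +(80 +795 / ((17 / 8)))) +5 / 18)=2448 / 278549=0.01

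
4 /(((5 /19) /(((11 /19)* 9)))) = 79.20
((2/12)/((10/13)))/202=13/12120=0.00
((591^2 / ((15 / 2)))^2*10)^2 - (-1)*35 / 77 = 129356270940067055273789 / 275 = 470386439782062019177.41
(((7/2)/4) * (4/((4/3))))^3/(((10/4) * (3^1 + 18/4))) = 3087/3200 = 0.96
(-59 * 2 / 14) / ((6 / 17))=-1003 / 42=-23.88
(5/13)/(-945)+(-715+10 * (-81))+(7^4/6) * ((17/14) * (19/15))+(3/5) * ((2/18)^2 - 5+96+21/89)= -3738245471/4373460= -854.76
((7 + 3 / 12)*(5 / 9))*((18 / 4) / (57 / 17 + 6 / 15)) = 425 / 88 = 4.83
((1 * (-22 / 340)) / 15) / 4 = -11 / 10200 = -0.00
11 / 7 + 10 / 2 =46 / 7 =6.57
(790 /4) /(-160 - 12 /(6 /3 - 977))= -128375 /103992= -1.23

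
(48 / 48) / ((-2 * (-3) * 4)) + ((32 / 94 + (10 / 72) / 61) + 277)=57258791 / 206424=277.38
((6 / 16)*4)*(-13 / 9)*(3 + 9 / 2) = -16.25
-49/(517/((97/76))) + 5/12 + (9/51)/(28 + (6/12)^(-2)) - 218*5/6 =-969164739/5343712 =-181.37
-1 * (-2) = 2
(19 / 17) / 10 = 19 / 170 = 0.11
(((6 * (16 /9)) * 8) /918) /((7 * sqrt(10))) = 64 * sqrt(10) /48195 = 0.00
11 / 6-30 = -169 / 6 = -28.17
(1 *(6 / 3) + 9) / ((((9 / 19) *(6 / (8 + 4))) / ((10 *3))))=4180 / 3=1393.33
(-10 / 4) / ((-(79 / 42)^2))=4410 / 6241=0.71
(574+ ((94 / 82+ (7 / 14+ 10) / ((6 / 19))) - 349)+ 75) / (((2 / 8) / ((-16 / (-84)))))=219364 / 861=254.78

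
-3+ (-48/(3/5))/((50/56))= -463/5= -92.60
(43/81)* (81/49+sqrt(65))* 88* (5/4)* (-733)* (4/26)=-6934180* sqrt(65)/1053 - 6934180/637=-63976.99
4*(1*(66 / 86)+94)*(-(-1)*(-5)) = -81500 / 43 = -1895.35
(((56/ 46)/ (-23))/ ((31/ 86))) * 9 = -21672/ 16399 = -1.32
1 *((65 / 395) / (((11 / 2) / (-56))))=-1.68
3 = 3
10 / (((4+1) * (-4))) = -1 / 2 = -0.50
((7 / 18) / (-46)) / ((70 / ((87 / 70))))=-29 / 193200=-0.00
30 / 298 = 15 / 149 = 0.10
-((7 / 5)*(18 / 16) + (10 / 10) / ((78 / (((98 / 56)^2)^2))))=-169253 / 99840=-1.70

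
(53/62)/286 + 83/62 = 23791/17732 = 1.34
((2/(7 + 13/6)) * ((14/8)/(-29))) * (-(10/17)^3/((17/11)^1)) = 4200/2422109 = 0.00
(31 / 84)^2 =961 / 7056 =0.14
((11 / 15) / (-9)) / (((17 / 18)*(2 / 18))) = -66 / 85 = -0.78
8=8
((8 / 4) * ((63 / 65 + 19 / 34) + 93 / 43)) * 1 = 350741 / 47515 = 7.38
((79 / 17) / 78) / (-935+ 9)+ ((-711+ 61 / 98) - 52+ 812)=2985576623 / 60165924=49.62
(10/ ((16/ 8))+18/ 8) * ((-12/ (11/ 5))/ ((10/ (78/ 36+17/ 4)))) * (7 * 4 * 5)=-7105/ 2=-3552.50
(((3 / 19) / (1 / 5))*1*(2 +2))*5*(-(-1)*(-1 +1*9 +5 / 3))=2900 / 19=152.63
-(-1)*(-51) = -51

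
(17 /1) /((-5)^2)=17 /25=0.68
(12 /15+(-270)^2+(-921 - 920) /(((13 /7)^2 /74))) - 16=28210326 /845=33385.00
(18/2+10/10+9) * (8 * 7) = 1064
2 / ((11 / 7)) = 14 / 11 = 1.27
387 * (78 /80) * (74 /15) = 1861.47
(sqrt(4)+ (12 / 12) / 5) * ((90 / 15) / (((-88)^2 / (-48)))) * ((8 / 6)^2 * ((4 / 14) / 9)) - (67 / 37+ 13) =-1899412 / 128205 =-14.82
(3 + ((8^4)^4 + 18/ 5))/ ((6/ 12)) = 2814749767106626/ 5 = 562949953421325.20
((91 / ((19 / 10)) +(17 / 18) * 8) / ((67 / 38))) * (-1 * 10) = -189640 / 603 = -314.49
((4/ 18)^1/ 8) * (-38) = -19/ 18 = -1.06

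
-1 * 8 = -8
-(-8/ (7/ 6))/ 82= 24/ 287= 0.08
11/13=0.85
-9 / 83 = -0.11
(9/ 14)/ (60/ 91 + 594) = 39/ 36076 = 0.00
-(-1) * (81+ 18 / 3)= 87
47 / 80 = 0.59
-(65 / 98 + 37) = -3691 / 98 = -37.66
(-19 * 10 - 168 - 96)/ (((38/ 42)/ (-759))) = 7236306/ 19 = 380858.21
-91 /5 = -18.20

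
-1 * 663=-663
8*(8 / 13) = 64 / 13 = 4.92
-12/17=-0.71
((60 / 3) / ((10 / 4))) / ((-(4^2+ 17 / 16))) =-128 / 273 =-0.47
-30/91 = -0.33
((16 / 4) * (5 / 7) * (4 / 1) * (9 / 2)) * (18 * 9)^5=40167756299520 / 7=5738250899931.43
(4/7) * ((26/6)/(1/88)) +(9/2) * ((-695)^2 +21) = 45652423/21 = 2173924.90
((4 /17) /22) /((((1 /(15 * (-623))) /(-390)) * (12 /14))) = 8503950 /187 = 45475.67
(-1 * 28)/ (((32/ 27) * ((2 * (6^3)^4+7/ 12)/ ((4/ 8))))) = -567/ 208971104284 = -0.00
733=733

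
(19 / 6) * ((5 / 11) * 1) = 1.44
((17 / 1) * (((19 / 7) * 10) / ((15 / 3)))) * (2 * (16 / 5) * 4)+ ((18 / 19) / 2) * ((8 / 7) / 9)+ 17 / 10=628897 / 266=2364.27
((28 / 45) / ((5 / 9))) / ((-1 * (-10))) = 14 / 125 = 0.11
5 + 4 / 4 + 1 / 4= 25 / 4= 6.25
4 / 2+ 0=2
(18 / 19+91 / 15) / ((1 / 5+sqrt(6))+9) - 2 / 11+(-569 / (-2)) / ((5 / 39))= 13681159981 / 6163410 - 9995 * sqrt(6) / 112062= 2219.52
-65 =-65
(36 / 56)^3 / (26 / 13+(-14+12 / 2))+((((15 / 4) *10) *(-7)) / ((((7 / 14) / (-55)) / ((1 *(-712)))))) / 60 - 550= -1883481843 / 5488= -343200.04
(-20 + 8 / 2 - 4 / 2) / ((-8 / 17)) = 153 / 4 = 38.25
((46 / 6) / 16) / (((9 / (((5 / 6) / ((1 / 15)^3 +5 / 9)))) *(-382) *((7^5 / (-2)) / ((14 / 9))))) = 14375 / 371656821312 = 0.00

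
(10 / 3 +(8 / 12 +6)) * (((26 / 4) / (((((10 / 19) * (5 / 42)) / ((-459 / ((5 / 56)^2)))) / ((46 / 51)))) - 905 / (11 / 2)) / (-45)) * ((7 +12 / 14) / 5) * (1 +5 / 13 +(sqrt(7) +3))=74079593828 * sqrt(7) / 39375 +1407512282732 / 170625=13226837.06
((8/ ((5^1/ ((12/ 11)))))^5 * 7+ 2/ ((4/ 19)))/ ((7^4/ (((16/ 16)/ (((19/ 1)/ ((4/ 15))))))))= 247429161578/ 344389948546875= 0.00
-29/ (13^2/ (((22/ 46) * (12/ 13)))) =-3828/ 50531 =-0.08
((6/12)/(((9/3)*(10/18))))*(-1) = -3/10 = -0.30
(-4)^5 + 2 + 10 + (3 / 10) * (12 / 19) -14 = -97452 / 95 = -1025.81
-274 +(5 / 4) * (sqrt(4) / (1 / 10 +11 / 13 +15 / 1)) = -567677 / 2073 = -273.84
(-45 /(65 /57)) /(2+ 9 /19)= -9747 /611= -15.95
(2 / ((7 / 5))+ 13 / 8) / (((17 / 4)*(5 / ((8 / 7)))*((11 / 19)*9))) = 1444 / 45815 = 0.03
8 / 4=2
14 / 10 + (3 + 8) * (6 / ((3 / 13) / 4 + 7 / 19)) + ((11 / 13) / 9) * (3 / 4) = 51345127 / 328380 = 156.36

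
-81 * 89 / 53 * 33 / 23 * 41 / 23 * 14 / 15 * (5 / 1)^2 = -227588130 / 28037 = -8117.42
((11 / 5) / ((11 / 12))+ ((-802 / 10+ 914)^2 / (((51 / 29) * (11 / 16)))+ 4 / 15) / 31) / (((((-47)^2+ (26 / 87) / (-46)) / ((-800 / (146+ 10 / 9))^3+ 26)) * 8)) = -74722579143514154431 / 527978382415017325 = -141.53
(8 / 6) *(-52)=-208 / 3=-69.33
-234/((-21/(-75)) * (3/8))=-15600/7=-2228.57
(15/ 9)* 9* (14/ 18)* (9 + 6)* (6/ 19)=1050/ 19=55.26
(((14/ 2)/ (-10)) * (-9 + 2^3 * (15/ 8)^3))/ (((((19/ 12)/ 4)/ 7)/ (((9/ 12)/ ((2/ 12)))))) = -3703077/ 1520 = -2436.23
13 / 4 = 3.25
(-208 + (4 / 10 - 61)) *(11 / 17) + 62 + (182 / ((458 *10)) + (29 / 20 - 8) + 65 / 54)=-14481397 / 123660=-117.11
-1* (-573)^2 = -328329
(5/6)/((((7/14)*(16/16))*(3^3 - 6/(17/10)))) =85/1197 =0.07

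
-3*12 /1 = -36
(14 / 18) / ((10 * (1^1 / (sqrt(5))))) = 7 * sqrt(5) / 90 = 0.17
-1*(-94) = 94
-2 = -2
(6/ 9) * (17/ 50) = 17/ 75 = 0.23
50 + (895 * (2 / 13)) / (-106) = 33555 / 689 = 48.70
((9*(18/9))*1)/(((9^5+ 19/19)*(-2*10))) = -9/590500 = -0.00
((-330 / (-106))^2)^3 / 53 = 20179187015625 / 1174711139837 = 17.18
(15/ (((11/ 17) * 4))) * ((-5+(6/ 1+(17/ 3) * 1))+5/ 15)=1785/ 44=40.57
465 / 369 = 155 / 123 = 1.26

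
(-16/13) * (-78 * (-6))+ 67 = -509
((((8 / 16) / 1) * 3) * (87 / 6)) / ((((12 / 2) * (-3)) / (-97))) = 2813 / 24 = 117.21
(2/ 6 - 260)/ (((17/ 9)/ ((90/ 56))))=-105165/ 476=-220.93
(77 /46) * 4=154 /23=6.70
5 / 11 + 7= 82 / 11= 7.45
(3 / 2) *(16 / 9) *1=8 / 3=2.67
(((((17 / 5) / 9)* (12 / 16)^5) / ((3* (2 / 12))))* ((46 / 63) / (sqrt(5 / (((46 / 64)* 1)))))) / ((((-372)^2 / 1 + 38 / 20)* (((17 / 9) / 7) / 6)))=1863* sqrt(230) / 3542679040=0.00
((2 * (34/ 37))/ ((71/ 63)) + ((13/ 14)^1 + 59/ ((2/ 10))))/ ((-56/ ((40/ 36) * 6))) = -18239395/ 514892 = -35.42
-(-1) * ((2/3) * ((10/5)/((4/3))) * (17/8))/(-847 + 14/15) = -0.00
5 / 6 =0.83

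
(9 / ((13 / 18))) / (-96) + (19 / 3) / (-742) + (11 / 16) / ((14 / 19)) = 367949 / 463008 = 0.79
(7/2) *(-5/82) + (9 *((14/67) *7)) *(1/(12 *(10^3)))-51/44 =-82879703/60434000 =-1.37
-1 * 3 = -3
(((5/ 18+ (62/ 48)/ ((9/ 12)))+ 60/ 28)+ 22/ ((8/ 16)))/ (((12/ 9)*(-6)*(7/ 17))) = -14.61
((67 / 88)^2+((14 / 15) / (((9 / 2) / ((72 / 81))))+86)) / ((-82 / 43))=-35103452093 / 771534720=-45.50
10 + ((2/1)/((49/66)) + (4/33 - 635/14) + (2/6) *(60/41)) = -4250201/132594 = -32.05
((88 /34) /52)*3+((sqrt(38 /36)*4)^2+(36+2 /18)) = 11746 /221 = 53.15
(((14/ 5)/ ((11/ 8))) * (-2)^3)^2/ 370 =401408/ 559625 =0.72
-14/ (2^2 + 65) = -14/ 69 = -0.20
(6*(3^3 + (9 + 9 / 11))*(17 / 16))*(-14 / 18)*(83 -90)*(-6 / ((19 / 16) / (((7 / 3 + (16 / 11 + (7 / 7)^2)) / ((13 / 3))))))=-213214680 / 29887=-7134.03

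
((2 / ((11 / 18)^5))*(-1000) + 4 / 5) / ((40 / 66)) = -14171276847 / 366025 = -38716.69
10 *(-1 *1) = -10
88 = 88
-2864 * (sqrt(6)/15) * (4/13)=-11456 * sqrt(6)/195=-143.90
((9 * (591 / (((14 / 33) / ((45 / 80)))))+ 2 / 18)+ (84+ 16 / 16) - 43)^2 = 204563880471889 / 4064256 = 50332429.96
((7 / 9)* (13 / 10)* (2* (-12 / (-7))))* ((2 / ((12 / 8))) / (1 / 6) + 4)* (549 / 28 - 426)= -591708 / 35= -16905.94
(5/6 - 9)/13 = -49/78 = -0.63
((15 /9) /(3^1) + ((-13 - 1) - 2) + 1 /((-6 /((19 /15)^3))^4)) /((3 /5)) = -2594789384299683839 /100890752343750000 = -25.72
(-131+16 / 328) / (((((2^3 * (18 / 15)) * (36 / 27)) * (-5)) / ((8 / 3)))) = 5369 / 984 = 5.46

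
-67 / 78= -0.86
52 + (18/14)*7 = 61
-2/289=-0.01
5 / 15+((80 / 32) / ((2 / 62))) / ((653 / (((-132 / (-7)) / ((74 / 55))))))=1013102 / 507381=2.00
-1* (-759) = 759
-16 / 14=-8 / 7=-1.14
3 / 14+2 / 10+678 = 47489 / 70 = 678.41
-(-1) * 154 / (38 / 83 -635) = -12782 / 52667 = -0.24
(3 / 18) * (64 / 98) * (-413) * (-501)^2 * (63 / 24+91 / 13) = -108599766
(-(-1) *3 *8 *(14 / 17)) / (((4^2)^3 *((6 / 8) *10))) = 7 / 10880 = 0.00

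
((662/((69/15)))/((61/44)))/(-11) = -13240/1403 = -9.44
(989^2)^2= 956720690641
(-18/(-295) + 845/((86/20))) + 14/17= 42567498/215645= 197.40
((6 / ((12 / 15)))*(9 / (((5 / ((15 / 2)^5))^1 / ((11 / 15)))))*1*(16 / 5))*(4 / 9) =334125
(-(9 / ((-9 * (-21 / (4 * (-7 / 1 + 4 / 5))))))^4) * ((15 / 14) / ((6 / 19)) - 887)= 162480590656 / 94539375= 1718.66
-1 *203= -203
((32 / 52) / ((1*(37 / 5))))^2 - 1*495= -114522095 / 231361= -494.99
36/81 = 4/9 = 0.44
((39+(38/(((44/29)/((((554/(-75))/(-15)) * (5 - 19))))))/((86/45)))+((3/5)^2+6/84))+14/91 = -109253349/2152150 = -50.76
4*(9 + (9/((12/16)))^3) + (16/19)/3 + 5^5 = 574177/57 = 10073.28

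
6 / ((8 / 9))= 27 / 4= 6.75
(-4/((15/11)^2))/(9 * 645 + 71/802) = -388168/1047528225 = -0.00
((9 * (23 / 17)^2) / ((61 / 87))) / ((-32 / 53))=-21952971 / 564128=-38.91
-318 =-318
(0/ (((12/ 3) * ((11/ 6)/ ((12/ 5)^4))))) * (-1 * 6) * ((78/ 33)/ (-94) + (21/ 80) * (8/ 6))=0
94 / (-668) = -0.14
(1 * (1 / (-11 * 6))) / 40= -1 / 2640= -0.00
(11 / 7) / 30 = 11 / 210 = 0.05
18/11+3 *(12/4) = 117/11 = 10.64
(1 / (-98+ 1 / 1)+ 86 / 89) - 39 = -328434 / 8633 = -38.04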